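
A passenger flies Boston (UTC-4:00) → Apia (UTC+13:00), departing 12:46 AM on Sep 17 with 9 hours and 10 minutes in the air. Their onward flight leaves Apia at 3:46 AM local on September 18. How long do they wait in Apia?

50 minutes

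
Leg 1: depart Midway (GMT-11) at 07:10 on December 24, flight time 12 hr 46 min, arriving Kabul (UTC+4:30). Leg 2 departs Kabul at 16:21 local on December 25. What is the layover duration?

4 hours 55 minutes

Convert departure to UTC: 07:10 + 11:00 = 18:10 UTC on Dec 24.
Add 12 hours 46 minutes flight time → 06:56 UTC (Dec 25).
Kabul is UTC+4:30, so local arrival = 06:56 + 4:30 = 11:26 on Dec 25.
Layover = 16:21 − 11:26 = 4 hours 55 minutes.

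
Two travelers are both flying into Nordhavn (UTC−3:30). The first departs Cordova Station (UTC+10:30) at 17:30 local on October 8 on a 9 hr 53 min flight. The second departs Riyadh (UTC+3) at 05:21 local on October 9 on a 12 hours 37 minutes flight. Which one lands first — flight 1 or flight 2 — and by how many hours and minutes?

the first, by 22 hours 5 minutes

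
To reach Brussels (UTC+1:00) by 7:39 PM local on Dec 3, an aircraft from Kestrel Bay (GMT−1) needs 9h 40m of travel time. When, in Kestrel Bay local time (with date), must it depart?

7:59 AM on December 3

Target arrival in UTC: 7:39 PM − 1:00 = 6:39 PM on Dec 3.
Subtract 9 hours and 40 minutes → departure 8:59 AM UTC on Dec 3.
Kestrel Bay is UTC−1:00: 8:59 AM − 1:00 = 7:59 AM on Dec 3.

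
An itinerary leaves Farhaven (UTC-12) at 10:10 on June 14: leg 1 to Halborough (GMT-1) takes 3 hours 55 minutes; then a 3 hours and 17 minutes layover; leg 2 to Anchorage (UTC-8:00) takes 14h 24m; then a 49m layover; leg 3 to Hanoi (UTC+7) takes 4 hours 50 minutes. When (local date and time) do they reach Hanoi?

Convert departure to UTC: 10:10 + 12:00 = 22:10 UTC on Jun 14.
Add 3 hours 55 minutes leg 1 → 02:05 UTC (Jun 15).
Add 3 hours and 17 minutes layover in Halborough → 05:22 UTC.
Add 14 hours 24 minutes leg 2 → 19:46 UTC.
Add 49 minutes layover in Anchorage → 20:35 UTC.
Add 4 hours and 50 minutes leg 3 → 01:25 UTC (Jun 16).
Hanoi is UTC+7:00, so local arrival = 01:25 + 7:00 = 08:25 on Jun 16.

08:25 on June 16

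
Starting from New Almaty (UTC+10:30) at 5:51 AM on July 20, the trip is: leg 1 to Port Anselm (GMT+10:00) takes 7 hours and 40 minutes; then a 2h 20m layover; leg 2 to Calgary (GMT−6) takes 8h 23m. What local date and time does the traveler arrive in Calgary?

7:44 AM on July 20

Convert departure to UTC: 5:51 AM − 10:30 = 7:21 PM UTC on Jul 19.
Add 7 hours 40 minutes leg 1 → 3:01 AM UTC (Jul 20).
Add 2 hours 20 minutes layover in Port Anselm → 5:21 AM UTC.
Add 8 hours 23 minutes leg 2 → 1:44 PM UTC.
Calgary is UTC−6:00, so local arrival = 1:44 PM − 6:00 = 7:44 AM on Jul 20.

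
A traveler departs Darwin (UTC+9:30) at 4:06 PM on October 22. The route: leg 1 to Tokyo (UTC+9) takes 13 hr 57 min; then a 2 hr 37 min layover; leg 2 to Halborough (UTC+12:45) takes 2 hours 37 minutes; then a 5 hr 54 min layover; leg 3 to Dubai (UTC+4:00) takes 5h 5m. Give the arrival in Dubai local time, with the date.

Convert departure to UTC: 4:06 PM − 9:30 = 6:36 AM UTC on Oct 22.
Add 13 hours and 57 minutes leg 1 → 8:33 PM UTC.
Add 2 hours and 37 minutes layover in Tokyo → 11:10 PM UTC.
Add 2 hours and 37 minutes leg 2 → 1:47 AM UTC (Oct 23).
Add 5 hours 54 minutes layover in Halborough → 7:41 AM UTC.
Add 5 hours 5 minutes leg 3 → 12:46 PM UTC.
Dubai is UTC+4:00, so local arrival = 12:46 PM + 4:00 = 4:46 PM on Oct 23.

4:46 PM on October 23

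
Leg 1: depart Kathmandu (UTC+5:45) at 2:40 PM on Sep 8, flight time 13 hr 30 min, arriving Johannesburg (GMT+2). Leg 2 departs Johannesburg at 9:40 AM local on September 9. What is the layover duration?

Convert departure to UTC: 2:40 PM − 5:45 = 8:55 AM UTC on Sep 8.
Add 13 hours 30 minutes flight time → 10:25 PM UTC.
Johannesburg is UTC+2:00, so local arrival = 10:25 PM + 2:00 = 12:25 AM on Sep 9.
Layover = 9:40 AM − 12:25 AM = 9 hours 15 minutes.

9 hours 15 minutes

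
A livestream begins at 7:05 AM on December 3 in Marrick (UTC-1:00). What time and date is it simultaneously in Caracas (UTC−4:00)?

4:05 AM on December 3

In UTC: 7:05 AM + 1:00 = 8:05 AM on Dec 3.
Caracas is UTC−4:00: 8:05 AM − 4:00 = 4:05 AM on Dec 3.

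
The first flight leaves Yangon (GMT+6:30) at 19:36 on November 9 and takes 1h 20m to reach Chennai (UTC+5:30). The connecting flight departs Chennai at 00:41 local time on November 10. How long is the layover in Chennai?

4 hours 45 minutes

Convert departure to UTC: 19:36 − 6:30 = 13:06 UTC on Nov 9.
Add 1 hour 20 minutes flight time → 14:26 UTC.
Chennai is UTC+5:30, so local arrival = 14:26 + 5:30 = 19:56 on Nov 9.
Layover = 00:41 − 19:56 (+1 day) = 4 hours 45 minutes.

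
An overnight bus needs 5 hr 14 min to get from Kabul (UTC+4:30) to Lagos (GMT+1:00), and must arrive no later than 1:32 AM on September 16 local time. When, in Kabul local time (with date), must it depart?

Target arrival in UTC: 1:32 AM − 1:00 = 12:32 AM on Sep 16.
Subtract 5 hours and 14 minutes → departure 7:18 PM UTC on Sep 15.
Kabul is UTC+4:30: 7:18 PM + 4:30 = 11:48 PM on Sep 15.

11:48 PM on September 15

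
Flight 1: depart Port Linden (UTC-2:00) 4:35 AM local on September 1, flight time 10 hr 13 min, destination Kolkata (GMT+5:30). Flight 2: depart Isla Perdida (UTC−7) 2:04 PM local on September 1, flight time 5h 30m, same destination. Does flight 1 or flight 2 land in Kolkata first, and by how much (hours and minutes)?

Flight 1 in UTC: 4:35 AM + 2:00 = 6:35 AM on Sep 1.
+10 hours and 13 minutes → arrive 4:48 PM UTC on Sep 1.
Flight 2 in UTC: 2:04 PM + 7:00 = 9:04 PM on Sep 1.
+5 hours and 30 minutes → arrive 2:34 AM UTC on Sep 2.
Flight 1 lands earlier by 9 hours 46 minutes.

the first, by 9 hours 46 minutes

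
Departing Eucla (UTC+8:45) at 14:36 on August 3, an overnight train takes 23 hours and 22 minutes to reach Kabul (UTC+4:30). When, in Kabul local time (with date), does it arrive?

Convert departure to UTC: 14:36 − 8:45 = 05:51 UTC on Aug 3.
Add 23 hours and 22 minutes travel time → 05:13 UTC (Aug 4).
Kabul is UTC+4:30, so local arrival = 05:13 + 4:30 = 09:43 on Aug 4.

09:43 on Aug 4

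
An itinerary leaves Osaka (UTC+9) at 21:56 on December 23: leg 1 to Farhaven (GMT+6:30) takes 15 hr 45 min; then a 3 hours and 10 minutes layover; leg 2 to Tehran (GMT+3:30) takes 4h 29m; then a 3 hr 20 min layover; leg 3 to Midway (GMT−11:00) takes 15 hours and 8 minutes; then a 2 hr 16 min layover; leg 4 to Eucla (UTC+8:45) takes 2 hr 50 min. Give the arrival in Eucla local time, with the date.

Convert departure to UTC: 21:56 − 9:00 = 12:56 UTC on Dec 23.
Add 15 hours and 45 minutes leg 1 → 04:41 UTC (Dec 24).
Add 3 hours and 10 minutes layover in Farhaven → 07:51 UTC.
Add 4 hours and 29 minutes leg 2 → 12:20 UTC.
Add 3 hours and 20 minutes layover in Tehran → 15:40 UTC.
Add 15 hours and 8 minutes leg 3 → 06:48 UTC (Dec 25).
Add 2 hours and 16 minutes layover in Midway → 09:04 UTC.
Add 2 hours and 50 minutes leg 4 → 11:54 UTC.
Eucla is UTC+8:45, so local arrival = 11:54 + 8:45 = 20:39 on Dec 25.

20:39 on December 25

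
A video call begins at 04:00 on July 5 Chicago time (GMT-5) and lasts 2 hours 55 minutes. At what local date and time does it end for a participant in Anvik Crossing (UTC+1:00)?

12:55 on July 5

Anvik Crossing is 6:00 ahead of Chicago.
After 2 hours 55 minutes it is 06:55 in Chicago.
Shift by the zone difference: 06:55 + 6:00 = 12:55 on Jul 5 in Anvik Crossing.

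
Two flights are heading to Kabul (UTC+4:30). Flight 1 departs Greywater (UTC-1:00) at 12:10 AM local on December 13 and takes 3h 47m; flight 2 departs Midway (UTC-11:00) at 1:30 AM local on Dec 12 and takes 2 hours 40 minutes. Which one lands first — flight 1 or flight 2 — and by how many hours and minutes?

Flight 1 in UTC: 12:10 AM + 1:00 = 1:10 AM on Dec 13.
+3 hours and 47 minutes → arrive 4:57 AM UTC on Dec 13.
Flight 2 in UTC: 1:30 AM + 11:00 = 12:30 PM on Dec 12.
+2 hours and 40 minutes → arrive 3:10 PM UTC on Dec 12.
Flight 2 lands earlier by 13 hours 47 minutes.

the second, by 13 hours 47 minutes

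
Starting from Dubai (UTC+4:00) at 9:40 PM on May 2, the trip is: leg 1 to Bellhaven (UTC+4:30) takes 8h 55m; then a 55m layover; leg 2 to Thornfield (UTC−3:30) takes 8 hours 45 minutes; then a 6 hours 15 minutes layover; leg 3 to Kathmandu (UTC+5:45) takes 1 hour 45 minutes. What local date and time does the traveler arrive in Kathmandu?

2:00 AM on May 4

Convert departure to UTC: 9:40 PM − 4:00 = 5:40 PM UTC on May 2.
Add 8 hours and 55 minutes leg 1 → 2:35 AM UTC (May 3).
Add 55 minutes layover in Bellhaven → 3:30 AM UTC.
Add 8 hours and 45 minutes leg 2 → 12:15 PM UTC.
Add 6 hours 15 minutes layover in Thornfield → 6:30 PM UTC.
Add 1 hour and 45 minutes leg 3 → 8:15 PM UTC.
Kathmandu is UTC+5:45, so local arrival = 8:15 PM + 5:45 = 2:00 AM on May 4.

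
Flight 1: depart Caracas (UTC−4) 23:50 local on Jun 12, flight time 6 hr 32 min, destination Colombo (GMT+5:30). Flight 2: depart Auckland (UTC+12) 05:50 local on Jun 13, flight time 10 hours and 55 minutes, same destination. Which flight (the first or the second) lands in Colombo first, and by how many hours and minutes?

the second, by 5 hours 37 minutes

Flight 1 in UTC: 23:50 + 4:00 = 03:50 on Jun 13.
+6 hours 32 minutes → arrive 10:22 UTC on Jun 13.
Flight 2 in UTC: 05:50 − 12:00 = 17:50 on Jun 12.
+10 hours and 55 minutes → arrive 04:45 UTC on Jun 13.
Flight 2 lands earlier by 5 hours 37 minutes.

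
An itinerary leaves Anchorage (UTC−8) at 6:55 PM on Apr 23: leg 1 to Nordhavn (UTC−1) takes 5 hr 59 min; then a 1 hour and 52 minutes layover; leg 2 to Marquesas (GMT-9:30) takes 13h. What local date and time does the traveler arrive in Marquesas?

2:16 PM on Apr 24

Convert departure to UTC: 6:55 PM + 8:00 = 2:55 AM UTC on Apr 24.
Add 5 hours and 59 minutes leg 1 → 8:54 AM UTC.
Add 1 hour and 52 minutes layover in Nordhavn → 10:46 AM UTC.
Add 13 hours leg 2 → 11:46 PM UTC.
Marquesas is UTC−9:30, so local arrival = 11:46 PM − 9:30 = 2:16 PM on Apr 24.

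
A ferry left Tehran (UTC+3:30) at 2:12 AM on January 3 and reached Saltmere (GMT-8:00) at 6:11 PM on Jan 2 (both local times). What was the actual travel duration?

3 hours 29 minutes

Saltmere is 11:30 behind Tehran.
Clock-face elapsed time (ignoring zones) is −8 hours 1 minute.
Actual elapsed = −8 hours 1 minute + 11:30 = 3 hours 29 minutes.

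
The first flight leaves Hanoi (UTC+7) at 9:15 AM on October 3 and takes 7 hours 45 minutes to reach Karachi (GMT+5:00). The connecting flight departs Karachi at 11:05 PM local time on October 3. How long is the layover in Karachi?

Convert departure to UTC: 9:15 AM − 7:00 = 2:15 AM UTC on Oct 3.
Add 7 hours and 45 minutes flight time → 10:00 AM UTC.
Karachi is UTC+5:00, so local arrival = 10:00 AM + 5:00 = 3:00 PM on Oct 3.
Layover = 11:05 PM − 3:00 PM = 8 hours 5 minutes.

8 hours 5 minutes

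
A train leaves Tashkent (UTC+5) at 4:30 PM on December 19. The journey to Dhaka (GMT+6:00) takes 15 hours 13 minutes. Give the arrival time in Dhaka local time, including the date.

Convert departure to UTC: 4:30 PM − 5:00 = 11:30 AM UTC on Dec 19.
Add 15 hours and 13 minutes travel time → 2:43 AM UTC (Dec 20).
Dhaka is UTC+6:00, so local arrival = 2:43 AM + 6:00 = 8:43 AM on Dec 20.

8:43 AM on December 20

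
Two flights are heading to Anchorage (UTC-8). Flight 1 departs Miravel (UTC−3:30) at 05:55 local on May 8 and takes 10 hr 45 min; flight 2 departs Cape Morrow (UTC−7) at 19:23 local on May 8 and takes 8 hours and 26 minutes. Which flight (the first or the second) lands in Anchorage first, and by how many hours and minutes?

the first, by 14 hours 39 minutes

Flight 1 in UTC: 05:55 + 3:30 = 09:25 on May 8.
+10 hours and 45 minutes → arrive 20:10 UTC on May 8.
Flight 2 in UTC: 19:23 + 7:00 = 02:23 on May 9.
+8 hours 26 minutes → arrive 10:49 UTC on May 9.
Flight 1 lands earlier by 14 hours 39 minutes.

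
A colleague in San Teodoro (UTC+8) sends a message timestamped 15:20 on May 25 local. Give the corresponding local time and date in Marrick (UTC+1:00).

In UTC: 15:20 − 8:00 = 07:20 on May 25.
Marrick is UTC+1:00: 07:20 + 1:00 = 08:20 on May 25.

08:20 on May 25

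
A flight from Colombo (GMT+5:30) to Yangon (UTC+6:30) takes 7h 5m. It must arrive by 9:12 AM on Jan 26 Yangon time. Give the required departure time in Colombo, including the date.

1:07 AM on January 26

Target arrival in UTC: 9:12 AM − 6:30 = 2:42 AM on Jan 26.
Subtract 7 hours and 5 minutes → departure 7:37 PM UTC on Jan 25.
Colombo is UTC+5:30: 7:37 PM + 5:30 = 1:07 AM on Jan 26.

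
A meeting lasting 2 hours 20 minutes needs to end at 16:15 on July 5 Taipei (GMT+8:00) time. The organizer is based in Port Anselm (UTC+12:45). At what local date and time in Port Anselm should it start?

18:40 on Jul 5

Target end time in UTC: 16:15 − 8:00 = 08:15 on Jul 5.
Subtract 2 hours and 20 minutes → start 05:55 UTC on Jul 5.
Port Anselm is UTC+12:45: 05:55 + 12:45 = 18:40 on Jul 5.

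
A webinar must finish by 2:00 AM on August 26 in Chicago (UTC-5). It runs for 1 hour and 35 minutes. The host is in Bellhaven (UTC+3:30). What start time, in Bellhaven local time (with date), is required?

8:55 AM on August 26

Target end time in UTC: 2:00 AM + 5:00 = 7:00 AM on Aug 26.
Subtract 1 hour 35 minutes → start 5:25 AM UTC on Aug 26.
Bellhaven is UTC+3:30: 5:25 AM + 3:30 = 8:55 AM on Aug 26.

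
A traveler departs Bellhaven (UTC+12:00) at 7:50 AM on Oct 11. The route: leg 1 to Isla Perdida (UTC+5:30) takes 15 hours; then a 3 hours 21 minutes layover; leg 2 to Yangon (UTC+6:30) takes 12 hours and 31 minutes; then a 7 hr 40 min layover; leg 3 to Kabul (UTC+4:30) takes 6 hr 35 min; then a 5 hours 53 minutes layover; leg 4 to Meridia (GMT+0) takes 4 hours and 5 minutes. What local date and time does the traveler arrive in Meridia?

Convert departure to UTC: 7:50 AM − 12:00 = 7:50 PM UTC on Oct 10.
Add 15 hours leg 1 → 10:50 AM UTC (Oct 11).
Add 3 hours 21 minutes layover in Isla Perdida → 2:11 PM UTC.
Add 12 hours and 31 minutes leg 2 → 2:42 AM UTC (Oct 12).
Add 7 hours and 40 minutes layover in Yangon → 10:22 AM UTC.
Add 6 hours 35 minutes leg 3 → 4:57 PM UTC.
Add 5 hours 53 minutes layover in Kabul → 10:50 PM UTC.
Add 4 hours and 5 minutes leg 4 → 2:55 AM UTC (Oct 13).
Meridia is UTC+0, so local arrival is the same: 2:55 AM on Oct 13.

2:55 AM on October 13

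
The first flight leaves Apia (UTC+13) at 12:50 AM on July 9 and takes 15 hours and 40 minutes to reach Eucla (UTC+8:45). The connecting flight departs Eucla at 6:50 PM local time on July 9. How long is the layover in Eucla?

6 hours 35 minutes

Convert departure to UTC: 12:50 AM − 13:00 = 11:50 AM UTC on Jul 8.
Add 15 hours and 40 minutes flight time → 3:30 AM UTC (Jul 9).
Eucla is UTC+8:45, so local arrival = 3:30 AM + 8:45 = 12:15 PM on Jul 9.
Layover = 6:50 PM − 12:15 PM = 6 hours 35 minutes.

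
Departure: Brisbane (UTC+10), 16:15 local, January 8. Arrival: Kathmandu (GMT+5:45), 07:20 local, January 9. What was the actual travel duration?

19 hours 20 minutes

Departure in UTC: 16:15 − 10:00 = 06:15 on Jan 8.
Arrival in UTC: 07:20 − 5:45 = 01:35 on Jan 9.
Elapsed = 01:35 − 06:15 (+1 day) = 19 hours 20 minutes.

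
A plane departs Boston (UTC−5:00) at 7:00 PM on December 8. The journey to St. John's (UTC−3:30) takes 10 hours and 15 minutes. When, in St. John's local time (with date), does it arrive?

Convert departure to UTC: 7:00 PM + 5:00 = 12:00 AM UTC on Dec 9.
Add 10 hours 15 minutes travel time → 10:15 AM UTC.
St. John's is UTC−3:30, so local arrival = 10:15 AM − 3:30 = 6:45 AM on Dec 9.

6:45 AM on December 9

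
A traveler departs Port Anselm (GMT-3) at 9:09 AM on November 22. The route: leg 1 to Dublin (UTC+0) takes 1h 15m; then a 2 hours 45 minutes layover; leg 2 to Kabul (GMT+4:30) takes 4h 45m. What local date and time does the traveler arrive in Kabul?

1:24 AM on November 23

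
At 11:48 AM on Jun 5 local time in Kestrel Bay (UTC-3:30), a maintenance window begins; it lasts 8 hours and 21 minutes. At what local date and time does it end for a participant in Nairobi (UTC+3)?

2:39 AM on Jun 6

Nairobi is 6:30 ahead of Kestrel Bay.
After 8 hours and 21 minutes it is 8:09 PM in Kestrel Bay.
Shift by the zone difference: 8:09 PM + 6:30 = 2:39 AM on Jun 6 in Nairobi.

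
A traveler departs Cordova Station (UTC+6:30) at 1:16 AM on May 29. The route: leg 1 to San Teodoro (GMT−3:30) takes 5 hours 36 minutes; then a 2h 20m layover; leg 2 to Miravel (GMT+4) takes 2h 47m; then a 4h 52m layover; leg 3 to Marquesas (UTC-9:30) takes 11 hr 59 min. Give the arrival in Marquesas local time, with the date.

12:50 PM on May 29

Convert departure to UTC: 1:16 AM − 6:30 = 6:46 PM UTC on May 28.
Add 5 hours and 36 minutes leg 1 → 12:22 AM UTC (May 29).
Add 2 hours and 20 minutes layover in San Teodoro → 2:42 AM UTC.
Add 2 hours 47 minutes leg 2 → 5:29 AM UTC.
Add 4 hours and 52 minutes layover in Miravel → 10:21 AM UTC.
Add 11 hours and 59 minutes leg 3 → 10:20 PM UTC.
Marquesas is UTC−9:30, so local arrival = 10:20 PM − 9:30 = 12:50 PM on May 29.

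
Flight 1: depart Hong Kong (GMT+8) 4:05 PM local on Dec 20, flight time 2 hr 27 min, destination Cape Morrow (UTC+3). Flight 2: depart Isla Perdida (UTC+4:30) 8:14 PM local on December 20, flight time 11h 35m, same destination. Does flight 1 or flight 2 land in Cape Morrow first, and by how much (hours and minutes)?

the first, by 16 hours 47 minutes

Flight 1 in UTC: 4:05 PM − 8:00 = 8:05 AM on Dec 20.
+2 hours and 27 minutes → arrive 10:32 AM UTC on Dec 20.
Flight 2 in UTC: 8:14 PM − 4:30 = 3:44 PM on Dec 20.
+11 hours 35 minutes → arrive 3:19 AM UTC on Dec 21.
Flight 1 lands earlier by 16 hours 47 minutes.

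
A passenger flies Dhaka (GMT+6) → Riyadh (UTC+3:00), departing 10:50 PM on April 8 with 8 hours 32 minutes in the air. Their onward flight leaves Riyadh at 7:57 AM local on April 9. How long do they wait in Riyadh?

3 hours 35 minutes

Convert departure to UTC: 10:50 PM − 6:00 = 4:50 PM UTC on Apr 8.
Add 8 hours 32 minutes flight time → 1:22 AM UTC (Apr 9).
Riyadh is UTC+3:00, so local arrival = 1:22 AM + 3:00 = 4:22 AM on Apr 9.
Layover = 7:57 AM − 4:22 AM = 3 hours 35 minutes.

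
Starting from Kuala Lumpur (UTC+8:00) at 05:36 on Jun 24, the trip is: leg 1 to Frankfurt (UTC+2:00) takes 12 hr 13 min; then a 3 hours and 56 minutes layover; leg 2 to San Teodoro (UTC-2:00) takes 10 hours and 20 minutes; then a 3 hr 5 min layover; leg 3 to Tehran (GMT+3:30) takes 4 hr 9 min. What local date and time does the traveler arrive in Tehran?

10:49 on June 25

Convert departure to UTC: 05:36 − 8:00 = 21:36 UTC on Jun 23.
Add 12 hours 13 minutes leg 1 → 09:49 UTC (Jun 24).
Add 3 hours and 56 minutes layover in Frankfurt → 13:45 UTC.
Add 10 hours and 20 minutes leg 2 → 00:05 UTC (Jun 25).
Add 3 hours and 5 minutes layover in San Teodoro → 03:10 UTC.
Add 4 hours 9 minutes leg 3 → 07:19 UTC.
Tehran is UTC+3:30, so local arrival = 07:19 + 3:30 = 10:49 on Jun 25.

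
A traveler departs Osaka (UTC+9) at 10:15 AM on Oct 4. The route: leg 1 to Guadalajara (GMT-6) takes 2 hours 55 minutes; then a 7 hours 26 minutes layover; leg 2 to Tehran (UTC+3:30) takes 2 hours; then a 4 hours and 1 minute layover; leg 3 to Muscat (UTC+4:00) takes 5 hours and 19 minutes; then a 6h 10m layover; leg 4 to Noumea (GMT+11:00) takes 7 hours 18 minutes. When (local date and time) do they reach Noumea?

Convert departure to UTC: 10:15 AM − 9:00 = 1:15 AM UTC on Oct 4.
Add 2 hours and 55 minutes leg 1 → 4:10 AM UTC.
Add 7 hours 26 minutes layover in Guadalajara → 11:36 AM UTC.
Add 2 hours leg 2 → 1:36 PM UTC.
Add 4 hours and 1 minute layover in Tehran → 5:37 PM UTC.
Add 5 hours 19 minutes leg 3 → 10:56 PM UTC.
Add 6 hours 10 minutes layover in Muscat → 5:06 AM UTC (Oct 5).
Add 7 hours 18 minutes leg 4 → 12:24 PM UTC.
Noumea is UTC+11:00, so local arrival = 12:24 PM + 11:00 = 11:24 PM on Oct 5.

11:24 PM on Oct 5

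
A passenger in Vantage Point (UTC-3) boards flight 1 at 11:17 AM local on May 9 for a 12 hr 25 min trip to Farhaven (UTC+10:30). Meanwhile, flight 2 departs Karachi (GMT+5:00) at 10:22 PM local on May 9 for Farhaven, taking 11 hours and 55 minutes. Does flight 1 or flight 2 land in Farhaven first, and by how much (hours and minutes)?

the first, by 2 hours 35 minutes

Flight 1 in UTC: 11:17 AM + 3:00 = 2:17 PM on May 9.
+12 hours 25 minutes → arrive 2:42 AM UTC on May 10.
Flight 2 in UTC: 10:22 PM − 5:00 = 5:22 PM on May 9.
+11 hours 55 minutes → arrive 5:17 AM UTC on May 10.
Flight 1 lands earlier by 2 hours 35 minutes.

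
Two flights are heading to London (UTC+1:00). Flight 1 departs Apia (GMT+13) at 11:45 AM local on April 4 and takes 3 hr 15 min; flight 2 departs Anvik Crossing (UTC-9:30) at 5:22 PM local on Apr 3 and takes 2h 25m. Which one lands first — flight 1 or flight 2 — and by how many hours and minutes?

the first, by 3 hours 17 minutes

Flight 1 in UTC: 11:45 AM − 13:00 = 10:45 PM on Apr 3.
+3 hours and 15 minutes → arrive 2:00 AM UTC on Apr 4.
Flight 2 in UTC: 5:22 PM + 9:30 = 2:52 AM on Apr 4.
+2 hours and 25 minutes → arrive 5:17 AM UTC on Apr 4.
Flight 1 lands earlier by 3 hours 17 minutes.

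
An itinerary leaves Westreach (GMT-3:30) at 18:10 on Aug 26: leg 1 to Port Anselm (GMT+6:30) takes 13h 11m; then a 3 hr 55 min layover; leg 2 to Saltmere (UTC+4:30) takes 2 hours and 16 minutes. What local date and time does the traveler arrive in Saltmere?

21:32 on Aug 27

Convert departure to UTC: 18:10 + 3:30 = 21:40 UTC on Aug 26.
Add 13 hours and 11 minutes leg 1 → 10:51 UTC (Aug 27).
Add 3 hours and 55 minutes layover in Port Anselm → 14:46 UTC.
Add 2 hours 16 minutes leg 2 → 17:02 UTC.
Saltmere is UTC+4:30, so local arrival = 17:02 + 4:30 = 21:32 on Aug 27.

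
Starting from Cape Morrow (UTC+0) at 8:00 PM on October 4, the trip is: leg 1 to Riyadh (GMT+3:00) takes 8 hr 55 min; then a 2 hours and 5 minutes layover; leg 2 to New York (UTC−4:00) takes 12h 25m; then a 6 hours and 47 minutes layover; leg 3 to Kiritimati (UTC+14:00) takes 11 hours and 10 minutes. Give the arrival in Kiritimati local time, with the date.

Cape Morrow is at UTC+0, so departure is already 8:00 PM UTC on Oct 4.
Add 8 hours and 55 minutes leg 1 → 4:55 AM UTC (Oct 5).
Add 2 hours and 5 minutes layover in Riyadh → 7:00 AM UTC.
Add 12 hours 25 minutes leg 2 → 7:25 PM UTC.
Add 6 hours and 47 minutes layover in New York → 2:12 AM UTC (Oct 6).
Add 11 hours and 10 minutes leg 3 → 1:22 PM UTC.
Kiritimati is UTC+14:00, so local arrival = 1:22 PM + 14:00 = 3:22 AM on Oct 7.

3:22 AM on October 7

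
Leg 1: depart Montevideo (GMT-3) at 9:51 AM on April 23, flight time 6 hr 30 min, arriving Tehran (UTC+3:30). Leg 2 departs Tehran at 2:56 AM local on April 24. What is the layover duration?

4 hours 5 minutes

Convert departure to UTC: 9:51 AM + 3:00 = 12:51 PM UTC on Apr 23.
Add 6 hours 30 minutes flight time → 7:21 PM UTC.
Tehran is UTC+3:30, so local arrival = 7:21 PM + 3:30 = 10:51 PM on Apr 23.
Layover = 2:56 AM − 10:51 PM (+1 day) = 4 hours 5 minutes.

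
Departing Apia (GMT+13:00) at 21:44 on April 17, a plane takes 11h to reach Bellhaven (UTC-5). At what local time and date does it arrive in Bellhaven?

Bellhaven is 18:00 behind Apia.
After 11 hours it is 08:44 (Apr 18) in Apia.
Shift by the zone difference: 08:44 − 18:00 = 14:44 on Apr 17 in Bellhaven.

14:44 on April 17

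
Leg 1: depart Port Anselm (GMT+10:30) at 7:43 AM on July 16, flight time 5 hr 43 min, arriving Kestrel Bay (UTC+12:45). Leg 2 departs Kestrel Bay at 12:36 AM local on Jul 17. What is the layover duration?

Convert departure to UTC: 7:43 AM − 10:30 = 9:13 PM UTC on Jul 15.
Add 5 hours 43 minutes flight time → 2:56 AM UTC (Jul 16).
Kestrel Bay is UTC+12:45, so local arrival = 2:56 AM + 12:45 = 3:41 PM on Jul 16.
Layover = 12:36 AM − 3:41 PM (+1 day) = 8 hours 55 minutes.

8 hours 55 minutes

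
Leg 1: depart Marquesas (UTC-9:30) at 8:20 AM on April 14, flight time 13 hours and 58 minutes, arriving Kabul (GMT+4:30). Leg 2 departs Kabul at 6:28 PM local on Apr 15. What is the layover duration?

6 hours 10 minutes

Convert departure to UTC: 8:20 AM + 9:30 = 5:50 PM UTC on Apr 14.
Add 13 hours 58 minutes flight time → 7:48 AM UTC (Apr 15).
Kabul is UTC+4:30, so local arrival = 7:48 AM + 4:30 = 12:18 PM on Apr 15.
Layover = 6:28 PM − 12:18 PM = 6 hours 10 minutes.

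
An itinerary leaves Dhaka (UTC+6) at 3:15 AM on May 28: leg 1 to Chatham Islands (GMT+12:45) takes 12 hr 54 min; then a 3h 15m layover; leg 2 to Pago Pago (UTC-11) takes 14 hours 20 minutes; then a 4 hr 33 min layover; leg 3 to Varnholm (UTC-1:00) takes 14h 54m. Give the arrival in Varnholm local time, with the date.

Convert departure to UTC: 3:15 AM − 6:00 = 9:15 PM UTC on May 27.
Add 12 hours 54 minutes leg 1 → 10:09 AM UTC (May 28).
Add 3 hours 15 minutes layover in Chatham Islands → 1:24 PM UTC.
Add 14 hours and 20 minutes leg 2 → 3:44 AM UTC (May 29).
Add 4 hours and 33 minutes layover in Pago Pago → 8:17 AM UTC.
Add 14 hours 54 minutes leg 3 → 11:11 PM UTC.
Varnholm is UTC−1:00, so local arrival = 11:11 PM − 1:00 = 10:11 PM on May 29.

10:11 PM on May 29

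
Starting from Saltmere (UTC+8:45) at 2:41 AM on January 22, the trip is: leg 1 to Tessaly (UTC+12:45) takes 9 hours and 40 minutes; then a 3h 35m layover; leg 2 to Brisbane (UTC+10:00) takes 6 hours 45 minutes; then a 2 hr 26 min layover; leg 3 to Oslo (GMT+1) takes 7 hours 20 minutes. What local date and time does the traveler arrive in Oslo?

Convert departure to UTC: 2:41 AM − 8:45 = 5:56 PM UTC on Jan 21.
Add 9 hours and 40 minutes leg 1 → 3:36 AM UTC (Jan 22).
Add 3 hours 35 minutes layover in Tessaly → 7:11 AM UTC.
Add 6 hours and 45 minutes leg 2 → 1:56 PM UTC.
Add 2 hours 26 minutes layover in Brisbane → 4:22 PM UTC.
Add 7 hours 20 minutes leg 3 → 11:42 PM UTC.
Oslo is UTC+1:00, so local arrival = 11:42 PM + 1:00 = 12:42 AM on Jan 23.

12:42 AM on January 23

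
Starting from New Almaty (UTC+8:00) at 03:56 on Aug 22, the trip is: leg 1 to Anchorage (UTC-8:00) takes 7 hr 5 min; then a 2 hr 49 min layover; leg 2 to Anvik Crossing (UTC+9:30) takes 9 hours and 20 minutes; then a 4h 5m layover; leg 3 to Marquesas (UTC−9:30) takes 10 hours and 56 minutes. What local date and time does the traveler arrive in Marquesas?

20:41 on Aug 22

Convert departure to UTC: 03:56 − 8:00 = 19:56 UTC on Aug 21.
Add 7 hours and 5 minutes leg 1 → 03:01 UTC (Aug 22).
Add 2 hours and 49 minutes layover in Anchorage → 05:50 UTC.
Add 9 hours and 20 minutes leg 2 → 15:10 UTC.
Add 4 hours 5 minutes layover in Anvik Crossing → 19:15 UTC.
Add 10 hours 56 minutes leg 3 → 06:11 UTC (Aug 23).
Marquesas is UTC−9:30, so local arrival = 06:11 − 9:30 = 20:41 on Aug 22.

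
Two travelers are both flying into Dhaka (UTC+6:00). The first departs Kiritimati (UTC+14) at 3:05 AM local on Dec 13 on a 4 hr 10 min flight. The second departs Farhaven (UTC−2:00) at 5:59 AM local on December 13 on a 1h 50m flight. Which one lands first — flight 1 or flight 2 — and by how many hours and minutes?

the first, by 16 hours 34 minutes

Flight 1 in UTC: 3:05 AM − 14:00 = 1:05 PM on Dec 12.
+4 hours 10 minutes → arrive 5:15 PM UTC on Dec 12.
Flight 2 in UTC: 5:59 AM + 2:00 = 7:59 AM on Dec 13.
+1 hour 50 minutes → arrive 9:49 AM UTC on Dec 13.
Flight 1 lands earlier by 16 hours 34 minutes.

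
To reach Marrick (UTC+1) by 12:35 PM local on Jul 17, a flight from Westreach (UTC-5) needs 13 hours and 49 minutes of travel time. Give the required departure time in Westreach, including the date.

Target arrival in UTC: 12:35 PM − 1:00 = 11:35 AM on Jul 17.
Subtract 13 hours 49 minutes → departure 9:46 PM UTC on Jul 16.
Westreach is UTC−5:00: 9:46 PM − 5:00 = 4:46 PM on Jul 16.

4:46 PM on Jul 16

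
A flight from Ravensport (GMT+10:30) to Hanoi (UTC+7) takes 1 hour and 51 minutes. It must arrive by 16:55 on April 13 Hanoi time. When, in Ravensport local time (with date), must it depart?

Target arrival in UTC: 16:55 − 7:00 = 09:55 on Apr 13.
Subtract 1 hour and 51 minutes → departure 08:04 UTC on Apr 13.
Ravensport is UTC+10:30: 08:04 + 10:30 = 18:34 on Apr 13.

18:34 on April 13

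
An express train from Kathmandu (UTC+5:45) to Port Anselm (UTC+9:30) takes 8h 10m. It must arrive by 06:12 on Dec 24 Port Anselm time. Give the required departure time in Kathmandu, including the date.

18:17 on December 23

Target arrival in UTC: 06:12 − 9:30 = 20:42 on Dec 23.
Subtract 8 hours 10 minutes → departure 12:32 UTC on Dec 23.
Kathmandu is UTC+5:45: 12:32 + 5:45 = 18:17 on Dec 23.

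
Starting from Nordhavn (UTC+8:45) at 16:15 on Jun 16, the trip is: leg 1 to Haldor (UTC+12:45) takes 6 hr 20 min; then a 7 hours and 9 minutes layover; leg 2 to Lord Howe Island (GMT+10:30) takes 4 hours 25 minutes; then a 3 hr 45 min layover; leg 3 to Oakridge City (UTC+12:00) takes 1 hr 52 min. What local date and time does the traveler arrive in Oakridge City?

Convert departure to UTC: 16:15 − 8:45 = 07:30 UTC on Jun 16.
Add 6 hours 20 minutes leg 1 → 13:50 UTC.
Add 7 hours 9 minutes layover in Haldor → 20:59 UTC.
Add 4 hours and 25 minutes leg 2 → 01:24 UTC (Jun 17).
Add 3 hours and 45 minutes layover in Lord Howe Island → 05:09 UTC.
Add 1 hour 52 minutes leg 3 → 07:01 UTC.
Oakridge City is UTC+12:00, so local arrival = 07:01 + 12:00 = 19:01 on Jun 17.

19:01 on June 17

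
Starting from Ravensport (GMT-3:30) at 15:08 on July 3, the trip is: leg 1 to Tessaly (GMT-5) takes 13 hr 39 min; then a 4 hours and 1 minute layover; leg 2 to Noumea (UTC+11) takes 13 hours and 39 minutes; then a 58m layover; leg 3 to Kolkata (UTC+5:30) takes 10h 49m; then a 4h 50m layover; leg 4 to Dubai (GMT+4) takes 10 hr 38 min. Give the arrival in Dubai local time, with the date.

09:12 on July 6

Convert departure to UTC: 15:08 + 3:30 = 18:38 UTC on Jul 3.
Add 13 hours 39 minutes leg 1 → 08:17 UTC (Jul 4).
Add 4 hours and 1 minute layover in Tessaly → 12:18 UTC.
Add 13 hours 39 minutes leg 2 → 01:57 UTC (Jul 5).
Add 58 minutes layover in Noumea → 02:55 UTC.
Add 10 hours 49 minutes leg 3 → 13:44 UTC.
Add 4 hours 50 minutes layover in Kolkata → 18:34 UTC.
Add 10 hours and 38 minutes leg 4 → 05:12 UTC (Jul 6).
Dubai is UTC+4:00, so local arrival = 05:12 + 4:00 = 09:12 on Jul 6.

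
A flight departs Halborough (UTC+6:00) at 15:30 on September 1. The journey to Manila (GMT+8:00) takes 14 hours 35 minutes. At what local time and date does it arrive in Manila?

Convert departure to UTC: 15:30 − 6:00 = 09:30 UTC on Sep 1.
Add 14 hours and 35 minutes travel time → 00:05 UTC (Sep 2).
Manila is UTC+8:00, so local arrival = 00:05 + 8:00 = 08:05 on Sep 2.

08:05 on September 2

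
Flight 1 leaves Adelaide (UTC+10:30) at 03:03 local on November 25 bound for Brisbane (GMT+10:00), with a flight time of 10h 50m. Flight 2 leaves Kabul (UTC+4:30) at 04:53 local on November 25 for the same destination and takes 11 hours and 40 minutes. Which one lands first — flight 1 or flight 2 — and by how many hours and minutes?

Flight 1 in UTC: 03:03 − 10:30 = 16:33 on Nov 24.
+10 hours 50 minutes → arrive 03:23 UTC on Nov 25.
Flight 2 in UTC: 04:53 − 4:30 = 00:23 on Nov 25.
+11 hours 40 minutes → arrive 12:03 UTC on Nov 25.
Flight 1 lands earlier by 8 hours 40 minutes.

the first, by 8 hours 40 minutes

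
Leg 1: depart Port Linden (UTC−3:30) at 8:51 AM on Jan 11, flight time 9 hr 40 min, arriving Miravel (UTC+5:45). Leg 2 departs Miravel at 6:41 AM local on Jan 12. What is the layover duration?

Convert departure to UTC: 8:51 AM + 3:30 = 12:21 PM UTC on Jan 11.
Add 9 hours 40 minutes flight time → 10:01 PM UTC.
Miravel is UTC+5:45, so local arrival = 10:01 PM + 5:45 = 3:46 AM on Jan 12.
Layover = 6:41 AM − 3:46 AM = 2 hours 55 minutes.

2 hours 55 minutes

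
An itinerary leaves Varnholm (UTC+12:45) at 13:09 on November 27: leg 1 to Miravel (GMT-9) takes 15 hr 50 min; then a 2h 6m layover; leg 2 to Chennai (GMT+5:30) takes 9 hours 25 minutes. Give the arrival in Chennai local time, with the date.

09:15 on November 28

Convert departure to UTC: 13:09 − 12:45 = 00:24 UTC on Nov 27.
Add 15 hours and 50 minutes leg 1 → 16:14 UTC.
Add 2 hours and 6 minutes layover in Miravel → 18:20 UTC.
Add 9 hours and 25 minutes leg 2 → 03:45 UTC (Nov 28).
Chennai is UTC+5:30, so local arrival = 03:45 + 5:30 = 09:15 on Nov 28.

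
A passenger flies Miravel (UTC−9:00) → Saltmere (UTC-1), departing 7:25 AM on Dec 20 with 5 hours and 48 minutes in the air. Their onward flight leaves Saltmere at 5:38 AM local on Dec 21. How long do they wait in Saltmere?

Convert departure to UTC: 7:25 AM + 9:00 = 4:25 PM UTC on Dec 20.
Add 5 hours and 48 minutes flight time → 10:13 PM UTC.
Saltmere is UTC−1:00, so local arrival = 10:13 PM − 1:00 = 9:13 PM on Dec 20.
Layover = 5:38 AM − 9:13 PM (+1 day) = 8 hours 25 minutes.

8 hours 25 minutes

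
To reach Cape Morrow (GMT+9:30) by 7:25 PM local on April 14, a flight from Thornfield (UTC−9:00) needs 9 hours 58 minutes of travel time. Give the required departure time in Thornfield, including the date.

Target arrival in UTC: 7:25 PM − 9:30 = 9:55 AM on Apr 14.
Subtract 9 hours and 58 minutes → departure 11:57 PM UTC on Apr 13.
Thornfield is UTC−9:00: 11:57 PM − 9:00 = 2:57 PM on Apr 13.

2:57 PM on April 13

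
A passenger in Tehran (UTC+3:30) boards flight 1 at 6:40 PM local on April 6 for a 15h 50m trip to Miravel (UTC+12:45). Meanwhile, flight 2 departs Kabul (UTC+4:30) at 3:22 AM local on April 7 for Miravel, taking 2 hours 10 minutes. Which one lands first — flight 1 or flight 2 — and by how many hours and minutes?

Flight 1 in UTC: 6:40 PM − 3:30 = 3:10 PM on Apr 6.
+15 hours and 50 minutes → arrive 7:00 AM UTC on Apr 7.
Flight 2 in UTC: 3:22 AM − 4:30 = 10:52 PM on Apr 6.
+2 hours 10 minutes → arrive 1:02 AM UTC on Apr 7.
Flight 2 lands earlier by 5 hours 58 minutes.

the second, by 5 hours 58 minutes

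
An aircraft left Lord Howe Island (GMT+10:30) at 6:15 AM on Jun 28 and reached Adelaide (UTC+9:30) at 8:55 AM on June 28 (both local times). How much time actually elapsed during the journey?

3 hours 40 minutes

Departure in UTC: 6:15 AM − 10:30 = 7:45 PM on Jun 27.
Arrival in UTC: 8:55 AM − 9:30 = 11:25 PM on Jun 27.
Elapsed = 11:25 PM − 7:45 PM = 3 hours 40 minutes.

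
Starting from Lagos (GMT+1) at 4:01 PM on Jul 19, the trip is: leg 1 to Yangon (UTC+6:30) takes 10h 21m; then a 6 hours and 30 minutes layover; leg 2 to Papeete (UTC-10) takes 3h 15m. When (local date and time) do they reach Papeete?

Convert departure to UTC: 4:01 PM − 1:00 = 3:01 PM UTC on Jul 19.
Add 10 hours and 21 minutes leg 1 → 1:22 AM UTC (Jul 20).
Add 6 hours and 30 minutes layover in Yangon → 7:52 AM UTC.
Add 3 hours and 15 minutes leg 2 → 11:07 AM UTC.
Papeete is UTC−10:00, so local arrival = 11:07 AM − 10:00 = 1:07 AM on Jul 20.

1:07 AM on July 20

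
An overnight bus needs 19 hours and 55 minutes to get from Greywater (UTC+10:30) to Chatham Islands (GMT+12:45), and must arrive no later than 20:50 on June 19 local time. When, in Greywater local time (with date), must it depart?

22:40 on June 18

Target arrival in UTC: 20:50 − 12:45 = 08:05 on Jun 19.
Subtract 19 hours 55 minutes → departure 12:10 UTC on Jun 18.
Greywater is UTC+10:30: 12:10 + 10:30 = 22:40 on Jun 18.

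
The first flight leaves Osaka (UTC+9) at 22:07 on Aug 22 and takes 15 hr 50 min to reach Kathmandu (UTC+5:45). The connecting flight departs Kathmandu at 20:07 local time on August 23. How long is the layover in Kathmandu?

9 hours 25 minutes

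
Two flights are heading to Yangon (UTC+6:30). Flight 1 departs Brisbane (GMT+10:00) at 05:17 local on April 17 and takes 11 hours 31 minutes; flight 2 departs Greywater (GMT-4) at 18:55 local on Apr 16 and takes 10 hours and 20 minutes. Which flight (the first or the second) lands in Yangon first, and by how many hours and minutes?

the first, by 2 hours 27 minutes

Flight 1 in UTC: 05:17 − 10:00 = 19:17 on Apr 16.
+11 hours 31 minutes → arrive 06:48 UTC on Apr 17.
Flight 2 in UTC: 18:55 + 4:00 = 22:55 on Apr 16.
+10 hours and 20 minutes → arrive 09:15 UTC on Apr 17.
Flight 1 lands earlier by 2 hours 27 minutes.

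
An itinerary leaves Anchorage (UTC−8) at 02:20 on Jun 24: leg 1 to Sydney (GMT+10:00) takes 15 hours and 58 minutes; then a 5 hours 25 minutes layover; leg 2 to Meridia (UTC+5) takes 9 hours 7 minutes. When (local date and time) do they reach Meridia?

Convert departure to UTC: 02:20 + 8:00 = 10:20 UTC on Jun 24.
Add 15 hours 58 minutes leg 1 → 02:18 UTC (Jun 25).
Add 5 hours and 25 minutes layover in Sydney → 07:43 UTC.
Add 9 hours and 7 minutes leg 2 → 16:50 UTC.
Meridia is UTC+5:00, so local arrival = 16:50 + 5:00 = 21:50 on Jun 25.

21:50 on June 25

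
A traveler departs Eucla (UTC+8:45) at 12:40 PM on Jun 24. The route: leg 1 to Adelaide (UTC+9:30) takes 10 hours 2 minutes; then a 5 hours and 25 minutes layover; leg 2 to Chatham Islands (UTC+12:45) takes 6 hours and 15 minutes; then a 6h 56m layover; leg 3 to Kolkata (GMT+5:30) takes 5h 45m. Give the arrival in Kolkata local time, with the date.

Convert departure to UTC: 12:40 PM − 8:45 = 3:55 AM UTC on Jun 24.
Add 10 hours and 2 minutes leg 1 → 1:57 PM UTC.
Add 5 hours and 25 minutes layover in Adelaide → 7:22 PM UTC.
Add 6 hours 15 minutes leg 2 → 1:37 AM UTC (Jun 25).
Add 6 hours and 56 minutes layover in Chatham Islands → 8:33 AM UTC.
Add 5 hours and 45 minutes leg 3 → 2:18 PM UTC.
Kolkata is UTC+5:30, so local arrival = 2:18 PM + 5:30 = 7:48 PM on Jun 25.

7:48 PM on June 25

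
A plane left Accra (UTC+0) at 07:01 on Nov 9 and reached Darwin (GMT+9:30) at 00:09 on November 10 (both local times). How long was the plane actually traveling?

7 hours 38 minutes

Darwin is 9:30 ahead of Accra.
Clock-face elapsed time (ignoring zones) is 17 hours 8 minutes.
Actual elapsed = 17 hours 8 minutes − 9:30 = 7 hours 38 minutes.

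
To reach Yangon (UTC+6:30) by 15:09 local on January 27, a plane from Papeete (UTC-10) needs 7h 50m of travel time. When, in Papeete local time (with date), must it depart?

Target arrival in UTC: 15:09 − 6:30 = 08:39 on Jan 27.
Subtract 7 hours 50 minutes → departure 00:49 UTC on Jan 27.
Papeete is UTC−10:00: 00:49 − 10:00 = 14:49 on Jan 26.

14:49 on January 26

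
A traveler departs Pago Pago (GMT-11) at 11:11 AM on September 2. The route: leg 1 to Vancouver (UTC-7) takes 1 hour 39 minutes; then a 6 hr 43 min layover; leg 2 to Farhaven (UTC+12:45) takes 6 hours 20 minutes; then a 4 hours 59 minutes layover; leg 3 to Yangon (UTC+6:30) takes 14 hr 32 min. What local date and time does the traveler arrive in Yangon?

2:54 PM on September 4

Convert departure to UTC: 11:11 AM + 11:00 = 10:11 PM UTC on Sep 2.
Add 1 hour 39 minutes leg 1 → 11:50 PM UTC.
Add 6 hours and 43 minutes layover in Vancouver → 6:33 AM UTC (Sep 3).
Add 6 hours 20 minutes leg 2 → 12:53 PM UTC.
Add 4 hours 59 minutes layover in Farhaven → 5:52 PM UTC.
Add 14 hours and 32 minutes leg 3 → 8:24 AM UTC (Sep 4).
Yangon is UTC+6:30, so local arrival = 8:24 AM + 6:30 = 2:54 PM on Sep 4.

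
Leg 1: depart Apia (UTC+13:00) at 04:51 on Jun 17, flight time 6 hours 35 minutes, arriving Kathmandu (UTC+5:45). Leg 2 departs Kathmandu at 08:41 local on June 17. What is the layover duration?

4 hours 30 minutes

Convert departure to UTC: 04:51 − 13:00 = 15:51 UTC on Jun 16.
Add 6 hours and 35 minutes flight time → 22:26 UTC.
Kathmandu is UTC+5:45, so local arrival = 22:26 + 5:45 = 04:11 on Jun 17.
Layover = 08:41 − 04:11 = 4 hours 30 minutes.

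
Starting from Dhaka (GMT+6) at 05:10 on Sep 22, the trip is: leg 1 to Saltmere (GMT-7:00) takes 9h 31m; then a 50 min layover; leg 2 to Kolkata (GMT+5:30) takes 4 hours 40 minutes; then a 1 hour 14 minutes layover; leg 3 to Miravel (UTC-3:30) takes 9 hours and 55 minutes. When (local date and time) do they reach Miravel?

Convert departure to UTC: 05:10 − 6:00 = 23:10 UTC on Sep 21.
Add 9 hours and 31 minutes leg 1 → 08:41 UTC (Sep 22).
Add 50 minutes layover in Saltmere → 09:31 UTC.
Add 4 hours and 40 minutes leg 2 → 14:11 UTC.
Add 1 hour and 14 minutes layover in Kolkata → 15:25 UTC.
Add 9 hours 55 minutes leg 3 → 01:20 UTC (Sep 23).
Miravel is UTC−3:30, so local arrival = 01:20 − 3:30 = 21:50 on Sep 22.

21:50 on Sep 22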